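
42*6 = 252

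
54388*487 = 26486956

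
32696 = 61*536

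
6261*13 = 81393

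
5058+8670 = 13728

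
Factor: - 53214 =-2^1*3^1*7^2*181^1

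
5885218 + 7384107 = 13269325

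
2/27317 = 2/27317 = 0.00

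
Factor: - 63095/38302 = -2^( -1 ) * 5^1 * 11^( - 1 )*1741^( - 1 ) * 12619^1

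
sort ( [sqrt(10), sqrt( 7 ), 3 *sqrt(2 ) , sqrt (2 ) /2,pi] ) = [ sqrt( 2)/2, sqrt(7), pi,  sqrt( 10),3 *sqrt(2) ]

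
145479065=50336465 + 95142600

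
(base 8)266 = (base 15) c2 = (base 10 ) 182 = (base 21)8E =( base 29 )68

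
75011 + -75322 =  - 311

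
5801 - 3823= 1978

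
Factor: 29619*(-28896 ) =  - 855870624 = -  2^5 * 3^4*7^1*43^1*1097^1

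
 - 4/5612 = -1 + 1402/1403 = - 0.00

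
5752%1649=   805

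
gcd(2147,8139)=1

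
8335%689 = 67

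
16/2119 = 16/2119= 0.01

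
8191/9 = 910 + 1/9 = 910.11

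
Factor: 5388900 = 2^2*3^1*5^2*11^1*23^1*71^1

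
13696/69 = 198 + 34/69=198.49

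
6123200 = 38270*160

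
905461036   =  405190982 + 500270054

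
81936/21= 27312/7 =3901.71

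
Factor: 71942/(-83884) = -35971/41942 = - 2^(-1 )*13^1*67^(  -  1 )*313^ ( -1 )*2767^1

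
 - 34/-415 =34/415 = 0.08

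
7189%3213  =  763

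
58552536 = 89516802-30964266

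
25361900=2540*9985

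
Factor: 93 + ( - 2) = 7^1*13^1 = 91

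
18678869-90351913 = - 71673044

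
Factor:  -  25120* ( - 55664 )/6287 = 1398279680/6287 =2^9*5^1*7^2*71^1*157^1*6287^(  -  1)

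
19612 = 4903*4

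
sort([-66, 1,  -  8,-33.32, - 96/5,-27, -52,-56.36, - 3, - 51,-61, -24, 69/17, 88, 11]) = [-66, - 61, -56.36, - 52, -51, - 33.32, - 27, - 24, - 96/5, - 8,- 3, 1, 69/17, 11,88]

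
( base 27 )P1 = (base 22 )18g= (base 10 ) 676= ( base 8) 1244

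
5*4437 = 22185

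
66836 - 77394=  - 10558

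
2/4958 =1/2479 = 0.00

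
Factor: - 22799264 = -2^5*712477^1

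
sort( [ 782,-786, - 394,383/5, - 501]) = [ - 786, - 501 , - 394 , 383/5,782]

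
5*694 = 3470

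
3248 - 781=2467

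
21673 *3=65019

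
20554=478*43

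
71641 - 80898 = - 9257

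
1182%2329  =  1182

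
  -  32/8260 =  - 1 + 2057/2065  =  - 0.00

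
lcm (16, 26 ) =208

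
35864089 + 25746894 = 61610983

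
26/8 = 13/4= 3.25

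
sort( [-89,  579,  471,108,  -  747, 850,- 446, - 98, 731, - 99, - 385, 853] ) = [ - 747, - 446, -385,  -  99, - 98, - 89, 108,471, 579,731, 850, 853] 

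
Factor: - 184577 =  - 184577^1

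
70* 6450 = 451500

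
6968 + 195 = 7163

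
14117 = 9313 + 4804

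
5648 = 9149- 3501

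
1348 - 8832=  - 7484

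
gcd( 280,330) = 10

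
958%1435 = 958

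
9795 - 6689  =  3106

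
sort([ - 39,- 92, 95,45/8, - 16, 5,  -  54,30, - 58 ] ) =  [ - 92, - 58,  -  54, - 39, - 16,  5,45/8,30,95]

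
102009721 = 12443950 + 89565771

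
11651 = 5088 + 6563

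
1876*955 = 1791580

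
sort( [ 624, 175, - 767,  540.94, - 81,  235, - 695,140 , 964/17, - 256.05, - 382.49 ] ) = [ - 767, - 695,  -  382.49, - 256.05, - 81, 964/17, 140, 175 , 235,540.94,624 ] 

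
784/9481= 784/9481=0.08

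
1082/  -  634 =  - 2 + 93/317 = - 1.71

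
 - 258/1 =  - 258  =  - 258.00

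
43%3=1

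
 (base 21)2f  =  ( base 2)111001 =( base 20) 2h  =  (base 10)57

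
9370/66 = 141 + 32/33=141.97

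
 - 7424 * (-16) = 118784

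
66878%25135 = 16608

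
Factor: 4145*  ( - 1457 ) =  - 5^1 *31^1*47^1*829^1 = - 6039265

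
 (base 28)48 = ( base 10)120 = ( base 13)93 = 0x78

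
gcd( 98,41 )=1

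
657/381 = 1 + 92/127 = 1.72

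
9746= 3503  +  6243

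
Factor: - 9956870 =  - 2^1*5^1*7^1*11^1 * 67^1*193^1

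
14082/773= 14082/773 =18.22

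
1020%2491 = 1020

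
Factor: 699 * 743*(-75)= - 38951775 = - 3^2*5^2*233^1*743^1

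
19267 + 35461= 54728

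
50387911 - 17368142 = 33019769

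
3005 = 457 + 2548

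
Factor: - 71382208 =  - 2^6*193^1 * 5779^1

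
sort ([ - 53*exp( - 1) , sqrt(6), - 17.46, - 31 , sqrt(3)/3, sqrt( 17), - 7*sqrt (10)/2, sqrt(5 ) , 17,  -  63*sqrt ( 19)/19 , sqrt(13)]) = [-31, - 53*exp(-1) , - 17.46, - 63*sqrt( 19 ) /19, - 7*sqrt(10)/2 , sqrt(3) /3,sqrt( 5), sqrt( 6), sqrt( 13), sqrt( 17), 17 ]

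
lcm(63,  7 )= 63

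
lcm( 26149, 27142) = 2144218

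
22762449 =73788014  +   - 51025565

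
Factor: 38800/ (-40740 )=-2^2*3^ ( - 1)*5^1*7^(  -  1 ) = -20/21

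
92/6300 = 23/1575 = 0.01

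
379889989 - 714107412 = - 334217423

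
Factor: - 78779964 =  -2^2*3^1*6564997^1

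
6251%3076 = 99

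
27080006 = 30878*877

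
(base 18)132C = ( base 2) 1101011000100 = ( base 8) 15304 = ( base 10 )6852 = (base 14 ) 26d6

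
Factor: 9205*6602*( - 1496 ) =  -2^4*5^1*7^1*11^1*17^1*  263^1*3301^1=   - 90914029360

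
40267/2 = 40267/2 = 20133.50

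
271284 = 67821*4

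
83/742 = 83/742 = 0.11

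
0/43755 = 0 = 0.00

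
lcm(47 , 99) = 4653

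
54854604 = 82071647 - 27217043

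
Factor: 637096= 2^3*97^1*821^1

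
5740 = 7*820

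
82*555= 45510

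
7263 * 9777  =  71010351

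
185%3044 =185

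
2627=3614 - 987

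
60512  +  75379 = 135891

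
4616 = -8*(-577)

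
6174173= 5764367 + 409806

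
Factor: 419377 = 7^1 * 181^1 * 331^1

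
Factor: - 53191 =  - 43^1*1237^1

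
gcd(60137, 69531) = 77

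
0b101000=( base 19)22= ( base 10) 40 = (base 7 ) 55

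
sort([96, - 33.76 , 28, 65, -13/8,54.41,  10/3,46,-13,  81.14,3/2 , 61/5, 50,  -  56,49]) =[  -  56, - 33.76,  -  13  ,  -  13/8, 3/2,10/3 , 61/5, 28 , 46, 49,50, 54.41, 65,81.14 , 96] 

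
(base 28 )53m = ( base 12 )23B6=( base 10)4026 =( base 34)3ge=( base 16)FBA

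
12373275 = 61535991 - 49162716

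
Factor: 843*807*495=336748995=3^4 * 5^1* 11^1*269^1*281^1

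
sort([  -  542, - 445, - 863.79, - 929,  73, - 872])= [  -  929,-872, - 863.79, - 542, - 445, 73] 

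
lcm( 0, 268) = 0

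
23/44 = 23/44= 0.52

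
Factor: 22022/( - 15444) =  -  2^(-1)*3^(- 3 )*7^1* 11^1= - 77/54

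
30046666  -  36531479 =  - 6484813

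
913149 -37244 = 875905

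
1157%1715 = 1157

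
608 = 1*608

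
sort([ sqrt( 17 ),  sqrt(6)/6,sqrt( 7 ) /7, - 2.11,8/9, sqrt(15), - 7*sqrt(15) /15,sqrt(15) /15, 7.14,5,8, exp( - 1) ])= [ - 2.11,-7*sqrt(15)/15, sqrt(15)/15,exp( - 1 ), sqrt( 7)/7, sqrt(6 )/6,8/9, sqrt ( 15), sqrt(17),5,7.14, 8 ] 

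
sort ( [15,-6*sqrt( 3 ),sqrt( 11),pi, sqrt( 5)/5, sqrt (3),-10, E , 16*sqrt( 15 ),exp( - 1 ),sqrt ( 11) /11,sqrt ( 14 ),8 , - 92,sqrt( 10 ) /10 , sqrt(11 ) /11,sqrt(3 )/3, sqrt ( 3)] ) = [ -92, - 6*sqrt(3 ), - 10  ,  sqrt( 11) /11,sqrt( 11)/11, sqrt(10) /10, exp( - 1 ),sqrt( 5 ) /5, sqrt (3) /3,  sqrt(3 ),  sqrt( 3),  E, pi, sqrt( 11), sqrt ( 14 ),  8, 15,16*sqrt ( 15)] 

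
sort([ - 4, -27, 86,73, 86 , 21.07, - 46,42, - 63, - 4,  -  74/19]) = [  -  63, - 46,-27, - 4, - 4, - 74/19,21.07, 42, 73, 86, 86]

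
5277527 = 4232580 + 1044947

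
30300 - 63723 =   -  33423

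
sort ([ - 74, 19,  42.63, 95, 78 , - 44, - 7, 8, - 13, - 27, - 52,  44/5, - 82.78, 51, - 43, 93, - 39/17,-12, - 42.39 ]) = [ - 82.78,-74,-52, - 44, -43, - 42.39, - 27, - 13, - 12, - 7 , - 39/17, 8,  44/5, 19  ,  42.63,51,  78, 93, 95]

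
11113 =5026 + 6087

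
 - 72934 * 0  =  0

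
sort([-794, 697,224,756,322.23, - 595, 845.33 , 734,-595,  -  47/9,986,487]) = [ - 794, - 595,  -  595, - 47/9,224,322.23, 487,697,734 , 756, 845.33,  986 ]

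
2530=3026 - 496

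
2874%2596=278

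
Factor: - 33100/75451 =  - 2^2*5^2*197^(  -  1)*331^1*383^ ( - 1)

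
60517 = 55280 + 5237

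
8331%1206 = 1095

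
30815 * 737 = 22710655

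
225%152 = 73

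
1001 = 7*143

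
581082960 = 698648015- 117565055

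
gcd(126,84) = 42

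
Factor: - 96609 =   -  3^1*32203^1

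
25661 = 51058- 25397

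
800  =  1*800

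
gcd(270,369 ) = 9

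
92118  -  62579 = 29539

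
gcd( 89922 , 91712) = 2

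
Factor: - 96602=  - 2^1*11^1 * 4391^1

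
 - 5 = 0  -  5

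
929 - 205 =724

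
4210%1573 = 1064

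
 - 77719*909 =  - 70646571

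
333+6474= 6807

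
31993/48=666 +25/48 = 666.52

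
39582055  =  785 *50423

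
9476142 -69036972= -59560830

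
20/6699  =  20/6699 = 0.00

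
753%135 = 78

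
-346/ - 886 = 173/443=0.39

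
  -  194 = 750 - 944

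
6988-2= 6986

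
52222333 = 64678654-12456321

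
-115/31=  -115/31 = -3.71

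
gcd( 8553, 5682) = 3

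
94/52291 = 94/52291=0.00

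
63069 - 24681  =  38388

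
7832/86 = 3916/43 = 91.07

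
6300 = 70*90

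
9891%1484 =987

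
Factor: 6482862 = 2^1 *3^3*271^1*443^1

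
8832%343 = 257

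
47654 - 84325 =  - 36671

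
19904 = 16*1244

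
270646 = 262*1033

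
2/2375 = 2/2375=   0.00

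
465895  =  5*93179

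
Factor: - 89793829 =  -19^1*47^1*193^1*521^1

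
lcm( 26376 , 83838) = 2347464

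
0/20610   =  0 = 0.00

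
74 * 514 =38036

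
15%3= 0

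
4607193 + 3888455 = 8495648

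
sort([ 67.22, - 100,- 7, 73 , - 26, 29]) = [ - 100, - 26, - 7, 29 , 67.22, 73] 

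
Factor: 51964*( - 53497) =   -  2779918108 = -2^2*11^1*61^1*877^1*1181^1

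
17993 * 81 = 1457433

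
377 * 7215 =2720055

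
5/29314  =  5/29314 = 0.00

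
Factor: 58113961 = 97^1 * 179^1 * 3347^1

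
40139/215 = 40139/215 = 186.69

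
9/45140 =9/45140 = 0.00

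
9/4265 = 9/4265 = 0.00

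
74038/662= 111 + 278/331 = 111.84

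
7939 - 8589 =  - 650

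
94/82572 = 47/41286 = 0.00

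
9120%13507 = 9120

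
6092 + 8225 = 14317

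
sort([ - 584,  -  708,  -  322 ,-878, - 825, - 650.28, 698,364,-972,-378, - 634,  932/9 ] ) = [-972,-878, - 825,-708,-650.28,-634,-584 , - 378, - 322,932/9,364 , 698] 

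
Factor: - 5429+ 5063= - 366 = - 2^1*3^1*61^1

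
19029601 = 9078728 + 9950873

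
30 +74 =104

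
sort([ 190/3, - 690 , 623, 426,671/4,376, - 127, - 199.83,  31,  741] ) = [-690,-199.83, - 127, 31,190/3, 671/4,  376, 426, 623, 741]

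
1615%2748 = 1615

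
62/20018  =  31/10009 = 0.00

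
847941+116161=964102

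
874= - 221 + 1095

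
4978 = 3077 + 1901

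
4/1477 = 4/1477=0.00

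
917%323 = 271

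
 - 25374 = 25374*( - 1)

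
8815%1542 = 1105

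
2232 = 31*72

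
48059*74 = 3556366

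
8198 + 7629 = 15827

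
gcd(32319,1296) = 81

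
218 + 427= 645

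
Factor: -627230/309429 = -2^1*3^( - 2)*5^1 *34381^( - 1)*62723^1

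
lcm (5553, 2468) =22212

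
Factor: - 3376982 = -2^1*7^2  *17^1*2027^1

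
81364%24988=6400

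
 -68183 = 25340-93523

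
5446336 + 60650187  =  66096523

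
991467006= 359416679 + 632050327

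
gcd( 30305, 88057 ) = 1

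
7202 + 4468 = 11670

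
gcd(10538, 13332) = 22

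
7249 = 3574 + 3675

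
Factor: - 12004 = -2^2*3001^1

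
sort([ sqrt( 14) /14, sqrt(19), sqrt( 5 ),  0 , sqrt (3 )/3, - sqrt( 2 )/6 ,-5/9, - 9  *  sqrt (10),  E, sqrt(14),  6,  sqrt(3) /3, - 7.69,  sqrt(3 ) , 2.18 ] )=[  -  9 * sqrt( 10),-7.69, - 5/9,-sqrt( 2)/6, 0, sqrt(14)/14, sqrt(3) /3,sqrt(3 ) /3, sqrt (3),2.18,sqrt( 5),  E,  sqrt ( 14), sqrt( 19), 6]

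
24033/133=24033/133 = 180.70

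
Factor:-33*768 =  -25344= - 2^8*3^2*11^1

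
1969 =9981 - 8012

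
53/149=53/149  =  0.36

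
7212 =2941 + 4271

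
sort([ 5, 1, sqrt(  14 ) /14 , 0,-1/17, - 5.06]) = [ - 5.06, - 1/17 , 0,  sqrt( 14)/14,1, 5]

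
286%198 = 88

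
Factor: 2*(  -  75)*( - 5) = 750 = 2^1 * 3^1 * 5^3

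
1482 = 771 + 711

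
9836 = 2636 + 7200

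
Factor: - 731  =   - 17^1*43^1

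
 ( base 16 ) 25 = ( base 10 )37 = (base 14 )29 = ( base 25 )1C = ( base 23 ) 1e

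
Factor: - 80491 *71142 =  - 2^1 *3^1*71^1*167^1*80491^1 = - 5726290722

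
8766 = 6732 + 2034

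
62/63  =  62/63 =0.98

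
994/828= 1+83/414 = 1.20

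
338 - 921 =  - 583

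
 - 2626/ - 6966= 1313/3483  =  0.38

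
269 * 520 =139880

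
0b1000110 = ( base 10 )70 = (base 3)2121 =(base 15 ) 4A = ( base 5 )240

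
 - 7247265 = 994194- 8241459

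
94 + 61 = 155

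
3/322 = 3/322 = 0.01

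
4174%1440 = 1294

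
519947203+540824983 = 1060772186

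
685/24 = 28 + 13/24 = 28.54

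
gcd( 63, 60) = 3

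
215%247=215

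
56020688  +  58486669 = 114507357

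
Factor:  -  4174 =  - 2^1*2087^1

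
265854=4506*59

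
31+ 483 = 514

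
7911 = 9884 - 1973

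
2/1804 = 1/902 =0.00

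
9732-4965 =4767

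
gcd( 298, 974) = 2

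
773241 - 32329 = 740912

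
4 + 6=10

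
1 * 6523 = 6523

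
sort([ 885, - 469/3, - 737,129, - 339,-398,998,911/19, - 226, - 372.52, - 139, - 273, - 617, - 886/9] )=[ - 737, - 617, - 398, - 372.52,-339, - 273 , - 226, - 469/3 , - 139, - 886/9, 911/19,129 , 885,998]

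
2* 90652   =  181304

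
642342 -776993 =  - 134651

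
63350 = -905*(-70 )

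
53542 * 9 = 481878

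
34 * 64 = 2176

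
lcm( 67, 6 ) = 402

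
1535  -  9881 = -8346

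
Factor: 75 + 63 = 138 = 2^1 * 3^1 * 23^1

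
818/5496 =409/2748 =0.15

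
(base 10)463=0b111001111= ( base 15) 20d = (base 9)564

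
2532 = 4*633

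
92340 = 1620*57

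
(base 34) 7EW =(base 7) 34034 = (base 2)10000110011000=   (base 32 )8co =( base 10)8600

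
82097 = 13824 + 68273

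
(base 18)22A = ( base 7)2011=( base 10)694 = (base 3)221201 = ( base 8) 1266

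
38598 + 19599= 58197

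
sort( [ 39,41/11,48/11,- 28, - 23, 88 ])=[ - 28, - 23, 41/11 , 48/11, 39,88]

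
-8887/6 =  - 1482 + 5/6 = -1481.17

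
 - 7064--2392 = - 4672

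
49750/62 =802 + 13/31=802.42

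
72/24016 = 9/3002 = 0.00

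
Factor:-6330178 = -2^1 * 29^1*109141^1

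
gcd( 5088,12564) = 12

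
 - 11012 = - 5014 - 5998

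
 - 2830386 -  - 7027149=4196763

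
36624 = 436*84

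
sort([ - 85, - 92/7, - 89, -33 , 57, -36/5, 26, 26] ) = [ - 89, -85, - 33, - 92/7, - 36/5 , 26, 26,57 ] 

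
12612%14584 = 12612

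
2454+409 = 2863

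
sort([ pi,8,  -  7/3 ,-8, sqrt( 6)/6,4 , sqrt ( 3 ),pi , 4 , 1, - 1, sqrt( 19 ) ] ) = [ - 8, - 7/3, -1,  sqrt( 6 ) /6,1 , sqrt(3 ),  pi, pi , 4,4,sqrt( 19),8 ] 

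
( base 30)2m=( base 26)34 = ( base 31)2k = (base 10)82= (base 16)52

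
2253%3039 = 2253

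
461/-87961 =-461/87961 = - 0.01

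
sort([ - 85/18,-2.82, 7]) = [ - 85/18, - 2.82 , 7 ] 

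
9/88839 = 1/9871 = 0.00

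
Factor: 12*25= 2^2*3^1*5^2 = 300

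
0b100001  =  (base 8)41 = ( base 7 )45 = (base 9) 36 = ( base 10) 33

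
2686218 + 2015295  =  4701513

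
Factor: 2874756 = 2^2 * 3^1*41^1*5843^1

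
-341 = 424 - 765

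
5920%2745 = 430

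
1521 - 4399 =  - 2878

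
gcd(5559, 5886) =327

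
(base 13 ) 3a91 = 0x20CF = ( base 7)33326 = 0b10000011001111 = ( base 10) 8399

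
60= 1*60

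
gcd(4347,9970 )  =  1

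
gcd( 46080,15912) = 72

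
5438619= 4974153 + 464466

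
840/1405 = 168/281 =0.60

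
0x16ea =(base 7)23050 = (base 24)a4a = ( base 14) 21D0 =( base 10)5866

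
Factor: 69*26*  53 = 95082 = 2^1*3^1 * 13^1*23^1*53^1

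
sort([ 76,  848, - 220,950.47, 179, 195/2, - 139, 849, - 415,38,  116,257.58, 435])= [ - 415, - 220, - 139, 38,76, 195/2, 116,179, 257.58,435, 848,849, 950.47]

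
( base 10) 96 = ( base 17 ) 5B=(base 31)33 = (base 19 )51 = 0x60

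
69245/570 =13849/114 = 121.48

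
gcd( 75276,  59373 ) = 27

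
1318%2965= 1318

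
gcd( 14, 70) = 14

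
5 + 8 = 13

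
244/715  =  244/715 = 0.34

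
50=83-33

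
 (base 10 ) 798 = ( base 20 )1ji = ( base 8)1436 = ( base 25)16N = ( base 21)1H0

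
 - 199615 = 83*(- 2405)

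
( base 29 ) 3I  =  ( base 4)1221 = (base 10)105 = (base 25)45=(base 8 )151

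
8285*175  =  1449875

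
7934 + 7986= 15920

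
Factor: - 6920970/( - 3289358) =3460485/1644679  =  3^1*5^1*7^1*613^( - 1)*2683^( - 1)*32957^1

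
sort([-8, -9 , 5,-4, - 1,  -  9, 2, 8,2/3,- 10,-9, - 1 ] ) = [ - 10, - 9, - 9, -9, - 8, - 4,-1, - 1,2/3 , 2,5,8] 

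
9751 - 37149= - 27398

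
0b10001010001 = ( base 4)101101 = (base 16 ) 451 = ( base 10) 1105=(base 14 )58d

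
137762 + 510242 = 648004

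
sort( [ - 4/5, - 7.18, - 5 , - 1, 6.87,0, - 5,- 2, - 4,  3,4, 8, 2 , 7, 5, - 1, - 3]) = [-7.18, - 5, - 5, - 4, - 3 , - 2, - 1, - 1, - 4/5, 0, 2,3,  4,  5,6.87 , 7, 8]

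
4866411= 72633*67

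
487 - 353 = 134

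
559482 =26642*21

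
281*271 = 76151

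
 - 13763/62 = -222 + 1/62 = -  221.98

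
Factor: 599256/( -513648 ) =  - 2^(-1)*3^(-1 ) * 7^1 = - 7/6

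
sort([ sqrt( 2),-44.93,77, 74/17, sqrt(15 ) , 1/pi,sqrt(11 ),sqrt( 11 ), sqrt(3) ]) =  [-44.93,1/pi,  sqrt(2 ),  sqrt ( 3 ), sqrt( 11 ) , sqrt (11), sqrt(15) , 74/17,  77 ] 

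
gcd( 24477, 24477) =24477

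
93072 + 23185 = 116257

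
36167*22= 795674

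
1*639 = 639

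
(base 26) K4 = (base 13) 314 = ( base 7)1346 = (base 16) 20c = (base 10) 524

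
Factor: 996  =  2^2*3^1 * 83^1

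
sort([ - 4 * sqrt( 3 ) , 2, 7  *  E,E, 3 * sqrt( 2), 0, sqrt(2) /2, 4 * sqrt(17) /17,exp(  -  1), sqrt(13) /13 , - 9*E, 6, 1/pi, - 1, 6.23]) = [-9*E,-4 *sqrt(3 ), - 1, 0,sqrt( 13 ) /13,  1/pi, exp( - 1), sqrt(2 )/2, 4*sqrt(17)/17, 2,E, 3*sqrt (2),6,  6.23, 7*E]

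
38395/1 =38395   =  38395.00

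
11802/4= 5901/2 = 2950.50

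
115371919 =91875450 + 23496469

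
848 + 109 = 957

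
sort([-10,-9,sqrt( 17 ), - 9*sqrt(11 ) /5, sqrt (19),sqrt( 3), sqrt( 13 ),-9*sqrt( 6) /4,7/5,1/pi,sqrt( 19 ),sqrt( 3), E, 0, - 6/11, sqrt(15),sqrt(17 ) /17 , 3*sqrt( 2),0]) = [ - 10,-9, -9*sqrt( 11)/5,-9 * sqrt (6 ) /4,  -  6/11,0, 0, sqrt( 17)/17,1/pi,7/5, sqrt(3 ),  sqrt( 3),E,sqrt( 13 ),sqrt( 15),sqrt(17 ),3 * sqrt( 2), sqrt(19),sqrt(19)] 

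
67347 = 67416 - 69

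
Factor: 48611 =48611^1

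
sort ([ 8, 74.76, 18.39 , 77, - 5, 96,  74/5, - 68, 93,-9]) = [ - 68, -9, - 5,8,74/5, 18.39,74.76, 77, 93,96] 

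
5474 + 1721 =7195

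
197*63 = 12411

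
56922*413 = 23508786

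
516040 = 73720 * 7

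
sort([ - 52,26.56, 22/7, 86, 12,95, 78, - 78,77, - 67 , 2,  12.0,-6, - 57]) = [- 78, - 67, -57, - 52, - 6 , 2,22/7, 12,12.0, 26.56,  77,78, 86, 95]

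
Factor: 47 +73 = 120 = 2^3 * 3^1 *5^1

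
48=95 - 47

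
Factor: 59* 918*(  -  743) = -2^1*3^3  *  17^1*59^1*743^1= -40242366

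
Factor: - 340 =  - 2^2*5^1*17^1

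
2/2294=1/1147 = 0.00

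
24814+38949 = 63763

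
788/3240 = 197/810 =0.24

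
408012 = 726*562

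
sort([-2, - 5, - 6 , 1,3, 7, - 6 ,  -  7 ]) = [ -7, - 6, - 6, - 5,  -  2,1, 3  ,  7 ] 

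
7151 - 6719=432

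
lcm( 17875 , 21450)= 107250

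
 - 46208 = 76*( - 608 ) 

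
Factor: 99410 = 2^1*5^1* 9941^1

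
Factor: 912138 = 2^1*3^1 * 67^1*2269^1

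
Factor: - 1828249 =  - 1828249^1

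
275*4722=1298550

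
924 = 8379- 7455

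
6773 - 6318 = 455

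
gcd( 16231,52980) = 1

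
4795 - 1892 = 2903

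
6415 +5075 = 11490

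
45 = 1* 45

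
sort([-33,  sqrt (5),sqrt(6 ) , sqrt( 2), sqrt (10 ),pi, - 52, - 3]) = [-52, - 33, - 3,sqrt ( 2),sqrt (5),  sqrt(6), pi, sqrt( 10 )]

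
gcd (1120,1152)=32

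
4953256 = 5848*847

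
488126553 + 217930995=706057548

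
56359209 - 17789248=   38569961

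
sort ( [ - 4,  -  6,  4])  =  [-6, - 4,  4]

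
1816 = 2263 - 447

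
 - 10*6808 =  - 68080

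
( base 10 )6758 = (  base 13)30CB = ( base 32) 6J6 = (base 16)1a66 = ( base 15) 2008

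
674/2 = 337=   337.00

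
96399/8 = 96399/8=12049.88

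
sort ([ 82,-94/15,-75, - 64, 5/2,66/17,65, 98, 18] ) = [ - 75, - 64, - 94/15, 5/2, 66/17, 18,65, 82, 98]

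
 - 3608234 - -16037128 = 12428894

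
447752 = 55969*8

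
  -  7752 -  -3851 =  - 3901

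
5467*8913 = 48727371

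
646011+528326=1174337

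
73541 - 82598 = -9057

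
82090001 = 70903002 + 11186999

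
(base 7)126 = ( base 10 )69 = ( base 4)1011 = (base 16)45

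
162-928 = -766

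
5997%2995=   7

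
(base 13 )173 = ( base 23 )ba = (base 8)407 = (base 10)263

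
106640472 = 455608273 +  - 348967801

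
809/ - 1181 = -809/1181= -  0.69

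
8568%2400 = 1368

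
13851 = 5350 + 8501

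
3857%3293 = 564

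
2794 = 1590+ 1204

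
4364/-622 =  - 8+306/311 = -  7.02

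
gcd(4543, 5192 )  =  649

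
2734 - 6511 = - 3777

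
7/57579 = 7/57579 = 0.00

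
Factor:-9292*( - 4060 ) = 37725520=2^4*5^1*7^1 *23^1*29^1*101^1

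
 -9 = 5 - 14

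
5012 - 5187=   -  175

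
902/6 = 150+1/3 = 150.33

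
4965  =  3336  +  1629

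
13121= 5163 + 7958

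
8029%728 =21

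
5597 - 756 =4841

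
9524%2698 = 1430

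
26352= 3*8784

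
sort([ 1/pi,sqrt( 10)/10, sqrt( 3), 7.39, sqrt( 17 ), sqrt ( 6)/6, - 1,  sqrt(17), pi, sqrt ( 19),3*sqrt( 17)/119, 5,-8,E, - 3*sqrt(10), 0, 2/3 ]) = [ - 3 * sqrt( 10), - 8, - 1, 0, 3 * sqrt( 17 ) /119, sqrt(10 ) /10, 1/pi,sqrt( 6 )/6, 2/3, sqrt( 3 ), E, pi,sqrt( 17 ), sqrt(17 ), sqrt(19),  5, 7.39]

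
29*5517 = 159993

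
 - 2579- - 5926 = 3347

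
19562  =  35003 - 15441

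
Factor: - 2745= - 3^2*5^1*61^1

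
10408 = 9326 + 1082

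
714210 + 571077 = 1285287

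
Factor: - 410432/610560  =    -  2^ ( - 2)*3^( - 2 )*5^( - 1 )*11^2=-121/180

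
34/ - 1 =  - 34  +  0/1 = -34.00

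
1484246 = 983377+500869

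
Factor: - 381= -3^1 * 127^1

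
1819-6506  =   - 4687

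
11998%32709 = 11998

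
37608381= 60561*621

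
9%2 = 1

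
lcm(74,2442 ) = 2442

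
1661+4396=6057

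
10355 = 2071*5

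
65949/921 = 71 + 186/307 = 71.61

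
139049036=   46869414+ 92179622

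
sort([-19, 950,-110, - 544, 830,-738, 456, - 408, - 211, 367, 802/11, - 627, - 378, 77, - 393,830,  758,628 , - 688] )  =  [  -  738,-688, - 627,-544, - 408, - 393,- 378, - 211,- 110,-19,802/11,77,367 , 456,628, 758 , 830, 830, 950] 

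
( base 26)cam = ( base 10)8394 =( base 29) 9SD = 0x20CA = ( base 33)7nc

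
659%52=35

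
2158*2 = 4316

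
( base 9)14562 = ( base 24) h62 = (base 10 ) 9938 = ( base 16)26D2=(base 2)10011011010010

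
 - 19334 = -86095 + 66761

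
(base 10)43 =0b101011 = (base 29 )1E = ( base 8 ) 53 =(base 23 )1k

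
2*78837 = 157674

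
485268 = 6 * 80878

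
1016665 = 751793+264872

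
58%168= 58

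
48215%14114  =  5873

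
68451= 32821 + 35630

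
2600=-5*(  -  520) 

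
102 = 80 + 22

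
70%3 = 1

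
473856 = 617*768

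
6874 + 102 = 6976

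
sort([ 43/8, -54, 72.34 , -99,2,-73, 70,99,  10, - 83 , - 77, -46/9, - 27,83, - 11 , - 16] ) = [-99, - 83 , - 77, - 73, - 54, - 27, - 16,-11, - 46/9,2,43/8, 10, 70,72.34,83, 99]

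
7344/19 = 386+10/19 = 386.53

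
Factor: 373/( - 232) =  - 2^( - 3)*29^ ( - 1)*373^1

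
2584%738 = 370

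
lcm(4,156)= 156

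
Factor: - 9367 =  - 17^1*19^1*29^1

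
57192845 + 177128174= 234321019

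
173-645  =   - 472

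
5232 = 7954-2722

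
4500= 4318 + 182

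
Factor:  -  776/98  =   - 388/49   =  - 2^2*7^ ( - 2)*97^1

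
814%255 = 49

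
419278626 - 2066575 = 417212051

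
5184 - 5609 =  - 425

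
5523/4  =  1380 + 3/4 = 1380.75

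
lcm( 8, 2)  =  8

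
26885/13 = 2068+1/13   =  2068.08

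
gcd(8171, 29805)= 1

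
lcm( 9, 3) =9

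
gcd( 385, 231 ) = 77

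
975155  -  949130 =26025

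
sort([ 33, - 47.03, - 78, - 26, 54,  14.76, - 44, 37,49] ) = [- 78, - 47.03, - 44, - 26,  14.76, 33,37,49,  54] 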